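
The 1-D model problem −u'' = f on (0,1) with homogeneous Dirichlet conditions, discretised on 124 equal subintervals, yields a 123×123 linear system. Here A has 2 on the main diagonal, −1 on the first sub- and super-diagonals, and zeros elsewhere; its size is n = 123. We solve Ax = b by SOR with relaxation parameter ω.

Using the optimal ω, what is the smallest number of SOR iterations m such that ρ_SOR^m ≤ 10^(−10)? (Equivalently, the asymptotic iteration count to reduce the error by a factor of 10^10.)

m = 455

½·tridiag(1,0,1) at n=123: λ_k = cos(kπ/124); max |λ| at k=1 ⇒ ρ_J = cos(π/124) ≈ 0.9996791.
root = sin(π/124) = 0.0253327  (since 1−cos² = sin²).
ω* = 2 / (1 + 0.0253327) = 2 / 1.0253327 ≈ 1.9505864.
Hence ρ(B_{ω*}) = 1.9505864 − 1 = 0.9505864.
Need (0.9505864)^m ≤ 10^(−10): m ≥ 10·ln10/|ln 0.9505864| = 23.0259/0.0506762 = 454.373 ⇒ m = 455.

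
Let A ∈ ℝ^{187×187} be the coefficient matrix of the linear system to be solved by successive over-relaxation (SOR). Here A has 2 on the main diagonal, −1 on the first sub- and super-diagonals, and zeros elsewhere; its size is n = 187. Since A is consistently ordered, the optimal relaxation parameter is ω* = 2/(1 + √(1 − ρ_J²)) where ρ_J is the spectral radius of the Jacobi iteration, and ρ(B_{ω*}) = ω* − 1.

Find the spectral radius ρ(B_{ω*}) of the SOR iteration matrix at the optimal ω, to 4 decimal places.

n=187: λ(B_J) = 1 − λ(A)/2 = cos(kπ/188); k=1 gives ρ_J = 0.9999.
root = sin(π/188) = 0.01671  (since 1−cos² = sin²).
ω* = 2/(1 + 0.01671) = 2/1.01671 = 1.9671.
ρ_SOR = ω* − 1 ≈ 0.9671.

ρ_SOR = 0.9671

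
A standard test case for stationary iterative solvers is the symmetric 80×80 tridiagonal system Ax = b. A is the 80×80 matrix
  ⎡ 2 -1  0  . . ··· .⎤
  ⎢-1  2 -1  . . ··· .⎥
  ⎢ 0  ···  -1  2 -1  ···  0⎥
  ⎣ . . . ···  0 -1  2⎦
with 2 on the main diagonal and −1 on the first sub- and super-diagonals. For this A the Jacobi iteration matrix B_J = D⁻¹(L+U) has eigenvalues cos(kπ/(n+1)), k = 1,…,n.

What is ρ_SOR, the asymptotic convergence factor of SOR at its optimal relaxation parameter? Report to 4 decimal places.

ρ_SOR = 0.9253

n=80: λ(B_J) = 1 − λ(A)/2 = cos(kπ/81); k=1 gives ρ_J = 0.9992.
√(1 − cos²(π/81)) = sin(π/81) ≈ 0.03878.
[ω*] 2 ÷ (1 + 0.03878) = 2 ÷ 1.03878 = 1.9253.
Hence ρ(B_{ω*}) = 1.9253 − 1 = 0.9253.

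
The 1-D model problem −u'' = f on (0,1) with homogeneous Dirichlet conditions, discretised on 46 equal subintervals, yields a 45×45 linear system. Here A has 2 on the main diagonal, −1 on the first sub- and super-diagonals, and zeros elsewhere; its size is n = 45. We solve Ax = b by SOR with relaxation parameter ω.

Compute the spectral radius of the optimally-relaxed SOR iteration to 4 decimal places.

ρ_SOR = 0.8722

n=45: λ(B_J) = 1 − λ(A)/2 = cos(kπ/46); k=1 gives ρ_J = 0.9977.
√(1 − cos²(π/46)) = sin(π/46) ≈ 0.06824.
ω* = 2/(1 + 0.06824) = 2/1.06824 = 1.8722.
ρ_SOR = ω* − 1 ≈ 0.8722.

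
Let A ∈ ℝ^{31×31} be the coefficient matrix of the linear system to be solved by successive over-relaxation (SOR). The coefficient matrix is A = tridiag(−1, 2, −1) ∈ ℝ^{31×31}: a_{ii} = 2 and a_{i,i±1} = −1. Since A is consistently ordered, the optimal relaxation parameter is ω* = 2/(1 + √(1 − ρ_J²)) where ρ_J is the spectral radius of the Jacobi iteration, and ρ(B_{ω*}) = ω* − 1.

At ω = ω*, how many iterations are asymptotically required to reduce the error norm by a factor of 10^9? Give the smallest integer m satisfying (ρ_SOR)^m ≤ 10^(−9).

m = 106

[ρ_J] n=31: ρ(B_J) = cos(π/(n+1)) = cos(π/32) = 0.9951847.
1 − cos²(π/32) = sin²(π/32) ⇒ √(1−ρ_J²) = sin(π/32) = 0.0980171.
ω* = 2 / (1 + 0.0980171) = 2 / 1.0980171 ≈ 1.8214653.
ρ_SOR = ω* − 1 = 1.8214653 − 1 = 0.8214653.
For 9 digits: m = 9·ln10 / (−ln 0.8214653) = 20.7233/0.196666 = 105.373; round up → m = 106.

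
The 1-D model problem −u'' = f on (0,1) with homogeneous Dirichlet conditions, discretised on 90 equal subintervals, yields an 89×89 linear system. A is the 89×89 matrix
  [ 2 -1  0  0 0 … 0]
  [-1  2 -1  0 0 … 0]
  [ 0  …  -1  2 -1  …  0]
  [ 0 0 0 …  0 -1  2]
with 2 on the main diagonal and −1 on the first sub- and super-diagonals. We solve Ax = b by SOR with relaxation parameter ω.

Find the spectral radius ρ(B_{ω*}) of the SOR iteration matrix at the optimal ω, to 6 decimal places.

½·tridiag(1,0,1) at n=89: λ_k = cos(kπ/90); max |λ| at k=1 ⇒ ρ_J = cos(π/90) ≈ 0.999391.
√(1−ρ_J²) simplifies to sin(π/90) = 0.0348995.
ω* = 2/(1 + 0.0348995) = 2/1.0348995 = 1.932555.
Hence ρ(B_{ω*}) = 1.932555 − 1 = 0.932555.

ρ_SOR = 0.932555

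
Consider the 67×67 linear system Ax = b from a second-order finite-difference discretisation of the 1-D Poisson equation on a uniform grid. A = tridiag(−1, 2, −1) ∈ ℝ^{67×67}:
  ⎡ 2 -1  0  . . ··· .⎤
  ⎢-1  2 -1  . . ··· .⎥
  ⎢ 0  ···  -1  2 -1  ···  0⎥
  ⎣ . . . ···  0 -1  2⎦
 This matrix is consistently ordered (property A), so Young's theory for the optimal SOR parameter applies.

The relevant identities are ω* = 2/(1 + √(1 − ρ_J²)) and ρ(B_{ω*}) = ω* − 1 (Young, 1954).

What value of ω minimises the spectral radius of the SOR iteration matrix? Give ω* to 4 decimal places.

ω* = 1.9117

n=67: λ(B_J) = 1 − λ(A)/2 = cos(kπ/68); k=1 gives ρ_J = 0.9989.
√(1−ρ_J²) = |sin(π/68)| = 0.04618
ω* = 2/(1+0.04618) = 1.9117
ρ(B_{ω*}) = ω*−1 = 0.9117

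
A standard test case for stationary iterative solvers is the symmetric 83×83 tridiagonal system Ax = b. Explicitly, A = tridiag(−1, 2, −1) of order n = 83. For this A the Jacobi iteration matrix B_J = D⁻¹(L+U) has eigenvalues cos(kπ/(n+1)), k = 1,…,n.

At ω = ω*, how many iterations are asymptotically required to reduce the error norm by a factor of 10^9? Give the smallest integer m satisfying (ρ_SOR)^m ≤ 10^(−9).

m = 277

½·tridiag(1,0,1) at n=83: λ_k = cos(kπ/84); max |λ| at k=1 ⇒ ρ_J = cos(π/84) ≈ 0.9993007.
√(1 − cos²(π/84)) = sin(π/84) ≈ 0.0373912.
Young: ω* = 2/(1+√(1−ρ_J²)) = 2/(1+0.0373912) = 2/1.0373912 = 1.9279130.
and ρ(B_{ω*}) = 1.9279130 − 1 = 0.9279130.
Need (0.9279130)^m ≤ 10^(−9): m ≥ 9·ln10/|ln 0.9279130| = 20.7233/0.0748173 = 276.985 ⇒ m = 277.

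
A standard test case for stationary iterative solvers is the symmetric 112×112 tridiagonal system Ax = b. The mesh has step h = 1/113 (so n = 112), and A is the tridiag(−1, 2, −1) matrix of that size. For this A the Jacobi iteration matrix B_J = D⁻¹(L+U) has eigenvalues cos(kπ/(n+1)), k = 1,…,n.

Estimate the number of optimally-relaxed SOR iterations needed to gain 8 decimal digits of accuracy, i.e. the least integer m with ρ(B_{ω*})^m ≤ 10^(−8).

[ρ_J] n=112: ρ(B_J) = cos(π/(n+1)) = cos(π/113) = 0.9996136.
1 − cos²(π/113) = sin²(π/113) ⇒ √(1−ρ_J²) = sin(π/113) = 0.0277981.
Young: ω* = 2/(1+√(1−ρ_J²)) = 2/(1+0.0277981) = 2/1.0277981 = 1.9459075.
At ω = 1.9459075 every |λ(B_ω)| = ω−1, so ρ_SOR = 0.9459075.
For 8 digits: m = 8·ln10 / (−ln 0.9459075) = 18.4207/0.0556105 = 331.245; round up → m = 332.

m = 332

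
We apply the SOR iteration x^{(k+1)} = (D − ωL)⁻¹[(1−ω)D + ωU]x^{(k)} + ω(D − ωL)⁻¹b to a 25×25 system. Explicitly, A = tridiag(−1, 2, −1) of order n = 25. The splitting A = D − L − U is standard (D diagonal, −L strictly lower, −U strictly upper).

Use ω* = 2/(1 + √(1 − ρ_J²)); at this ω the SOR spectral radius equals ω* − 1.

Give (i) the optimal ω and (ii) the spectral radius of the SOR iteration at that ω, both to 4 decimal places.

ω* = 1.7849, ρ_SOR = 0.7849

[ρ_J] n=25: ρ(B_J) = cos(π/(n+1)) = cos(π/26) = 0.9927.
root = sin(π/26) = 0.12054  (since 1−cos² = sin²).
ω* = 2/(1+0.12054) = 1.7849
ρ_SOR = ω* − 1 ≈ 0.7849.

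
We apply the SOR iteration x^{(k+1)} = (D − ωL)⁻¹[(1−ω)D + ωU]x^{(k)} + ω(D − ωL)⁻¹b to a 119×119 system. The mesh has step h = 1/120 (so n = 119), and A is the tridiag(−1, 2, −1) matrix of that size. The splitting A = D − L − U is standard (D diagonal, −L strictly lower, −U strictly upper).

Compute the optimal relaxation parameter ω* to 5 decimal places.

ω* = 1.94898

n=119: λ(B_J) = 1 − λ(A)/2 = cos(kπ/120); k=1 gives ρ_J = 0.99966.
√(1−ρ_J²) = |sin(π/120)| = 0.026177
ω* = 2/(1+0.026177) = 1.94898
[ρ_SOR] ω* − 1 = 0.94898.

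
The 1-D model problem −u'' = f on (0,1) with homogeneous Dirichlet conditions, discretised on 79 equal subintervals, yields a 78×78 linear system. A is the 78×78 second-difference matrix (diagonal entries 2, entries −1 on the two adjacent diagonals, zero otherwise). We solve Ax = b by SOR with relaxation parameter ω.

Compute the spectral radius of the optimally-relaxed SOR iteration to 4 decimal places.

½·tridiag(1,0,1) at n=78: λ_k = cos(kπ/79); max |λ| at k=1 ⇒ ρ_J = cos(π/79) ≈ 0.9992.
1 − cos²(π/79) = sin²(π/79) ⇒ √(1−ρ_J²) = sin(π/79) = 0.03976.
ω* = 2/(1+0.03976) = 1.9235
ρ(B_{ω*}) = ω*−1 = 0.9235

ρ_SOR = 0.9235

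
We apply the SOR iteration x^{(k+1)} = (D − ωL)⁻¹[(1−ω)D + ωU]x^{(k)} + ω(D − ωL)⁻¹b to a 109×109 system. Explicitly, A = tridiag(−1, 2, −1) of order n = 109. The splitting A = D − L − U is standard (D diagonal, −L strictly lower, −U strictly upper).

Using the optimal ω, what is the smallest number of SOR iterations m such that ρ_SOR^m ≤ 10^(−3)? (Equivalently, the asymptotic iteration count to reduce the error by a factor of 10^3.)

B_J for the 109×109 system has eigenvalues cos(kπ/110); ρ_J = cos(π/110) = 0.9995922.
√(1−ρ_J²) simplifies to sin(π/110) = 0.0285561.
Then 2/(1+√(1−ρ_J²)) = 2/(1+0.0285561); ω* = 2/1.0285561 = 1.9444734.
At ω = 1.9444734 every |λ(B_ω)| = ω−1, so ρ_SOR = 0.9444734.
3·ln10 = 6.90776; −ln(0.9444734) = 0.0571278; m = ⌈6.90776/0.0571278⌉ = ⌈120.918⌉ = 121.

m = 121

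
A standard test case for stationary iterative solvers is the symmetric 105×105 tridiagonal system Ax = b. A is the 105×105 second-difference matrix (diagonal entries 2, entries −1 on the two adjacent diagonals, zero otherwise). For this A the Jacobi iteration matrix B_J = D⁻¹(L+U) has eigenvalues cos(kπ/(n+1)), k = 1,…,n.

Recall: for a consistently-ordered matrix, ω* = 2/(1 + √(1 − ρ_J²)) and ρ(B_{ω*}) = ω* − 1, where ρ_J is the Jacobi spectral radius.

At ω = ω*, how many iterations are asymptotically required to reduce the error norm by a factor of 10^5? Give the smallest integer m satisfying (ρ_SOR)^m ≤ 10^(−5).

m = 195

n=105: λ(B_J) = 1 − λ(A)/2 = cos(kπ/106); k=1 gives ρ_J = 0.9995608.
√(1 − cos²(π/106)) = sin(π/106) ≈ 0.0296333.
ω* = 2 / (1 + 0.0296333) = 2 / 1.0296333 ≈ 1.9424391.
ρ_SOR = ω* − 1 = 1.9424391 − 1 = 0.9424391.
Need (0.9424391)^m ≤ 10^(−5): m ≥ 5·ln10/|ln 0.9424391| = 11.5129/0.059284 = 194.199 ⇒ m = 195.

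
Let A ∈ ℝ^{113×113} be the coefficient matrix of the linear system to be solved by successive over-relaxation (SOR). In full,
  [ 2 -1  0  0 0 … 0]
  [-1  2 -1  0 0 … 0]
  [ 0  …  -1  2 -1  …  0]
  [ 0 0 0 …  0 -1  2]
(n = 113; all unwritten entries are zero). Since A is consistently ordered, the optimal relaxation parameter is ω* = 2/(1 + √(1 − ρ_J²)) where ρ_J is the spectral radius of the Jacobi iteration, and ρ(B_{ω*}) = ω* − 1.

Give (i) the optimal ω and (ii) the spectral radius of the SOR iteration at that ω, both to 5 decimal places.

n=113: λ(B_J) = 1 − λ(A)/2 = cos(kπ/114); k=1 gives ρ_J = 0.99962.
√(1−ρ_J²) = |sin(π/114)| = 0.027554
Young: ω* = 2/(1+√(1−ρ_J²)) = 2/(1+0.027554) = 2/1.027554 = 1.94637.
ρ(B_{ω*}) = ω*−1 = 0.94637

ω* = 1.94637, ρ_SOR = 0.94637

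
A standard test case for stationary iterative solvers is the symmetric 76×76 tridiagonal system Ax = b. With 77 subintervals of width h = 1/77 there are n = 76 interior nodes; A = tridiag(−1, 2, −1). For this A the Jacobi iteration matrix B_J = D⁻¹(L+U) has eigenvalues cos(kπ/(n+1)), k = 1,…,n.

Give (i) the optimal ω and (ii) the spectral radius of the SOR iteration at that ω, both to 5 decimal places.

B_J for the 76×76 system has eigenvalues cos(kπ/77); ρ_J = cos(π/77) = 0.99917.
√(1−ρ_J²) simplifies to sin(π/77) = 0.040789.
ω* = 2 / (1 + 0.040789) = 2 / 1.040789 ≈ 1.92162.
and ρ(B_{ω*}) = 1.92162 − 1 = 0.92162.

ω* = 1.92162, ρ_SOR = 0.92162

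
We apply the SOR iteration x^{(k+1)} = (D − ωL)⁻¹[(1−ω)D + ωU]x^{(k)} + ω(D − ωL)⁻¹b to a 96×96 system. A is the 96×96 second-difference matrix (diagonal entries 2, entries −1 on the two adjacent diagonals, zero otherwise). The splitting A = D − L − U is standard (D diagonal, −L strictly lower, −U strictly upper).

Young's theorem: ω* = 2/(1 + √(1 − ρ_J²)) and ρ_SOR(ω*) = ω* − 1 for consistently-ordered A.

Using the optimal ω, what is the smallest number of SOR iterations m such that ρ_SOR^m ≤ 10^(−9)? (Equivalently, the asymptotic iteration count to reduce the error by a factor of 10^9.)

m = 320

B_J for the 96×96 system has eigenvalues cos(kπ/97); ρ_J = cos(π/97) = 0.9994756.
√(1 − cos²(π/97)) = sin(π/97) ≈ 0.0323819.
ω* = 2 / (1 + 0.0323819) = 2 / 1.0323819 ≈ 1.9372676.
ρ_SOR = ω* − 1 = 1.9372676 − 1 = 0.9372676.
Need (0.9372676)^m ≤ 10^(−9): m ≥ 9·ln10/|ln 0.9372676| = 20.7233/0.0647864 = 319.871 ⇒ m = 320.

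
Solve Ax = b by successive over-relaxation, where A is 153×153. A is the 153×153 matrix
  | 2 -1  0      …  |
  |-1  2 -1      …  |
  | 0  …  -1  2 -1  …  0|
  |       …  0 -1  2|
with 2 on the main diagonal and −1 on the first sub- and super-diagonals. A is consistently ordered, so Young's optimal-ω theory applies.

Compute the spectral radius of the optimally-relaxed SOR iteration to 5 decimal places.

½·tridiag(1,0,1) at n=153: λ_k = cos(kπ/154); max |λ| at k=1 ⇒ ρ_J = cos(π/154) ≈ 0.99979.
root = sin(π/154) = 0.020399  (since 1−cos² = sin²).
ω* = 2 / (1 + 0.020399) = 2 / 1.020399 ≈ 1.96002.
At ω = 1.96002 every |λ(B_ω)| = ω−1, so ρ_SOR = 0.96002.

ρ_SOR = 0.96002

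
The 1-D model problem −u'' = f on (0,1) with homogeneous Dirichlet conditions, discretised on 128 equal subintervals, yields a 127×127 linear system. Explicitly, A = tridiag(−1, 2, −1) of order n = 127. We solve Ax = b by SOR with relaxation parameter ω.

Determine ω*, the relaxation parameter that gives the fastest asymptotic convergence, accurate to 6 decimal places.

ω* = 1.952093

½·tridiag(1,0,1) at n=127: λ_k = cos(kπ/128); max |λ| at k=1 ⇒ ρ_J = cos(π/128) ≈ 0.999699.
√(1 − cos²(π/128)) = sin(π/128) ≈ 0.0245412.
ω* = 2/(1+0.0245412) = 1.952093
ρ_SOR = ω* − 1 ≈ 0.952093.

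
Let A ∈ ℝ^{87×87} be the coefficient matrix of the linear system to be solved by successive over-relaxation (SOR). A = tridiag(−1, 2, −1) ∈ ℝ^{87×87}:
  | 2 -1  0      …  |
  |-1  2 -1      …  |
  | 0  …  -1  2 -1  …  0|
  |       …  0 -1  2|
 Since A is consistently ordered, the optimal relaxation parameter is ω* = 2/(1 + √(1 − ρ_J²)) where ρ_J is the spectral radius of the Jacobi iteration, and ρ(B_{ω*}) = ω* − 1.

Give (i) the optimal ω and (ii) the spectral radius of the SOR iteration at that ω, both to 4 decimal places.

ω* = 1.9311, ρ_SOR = 0.9311

ρ_J = max_k |cos(kπ/88)| = cos(π/88) = 0.9994
√(1 − cos²(π/88)) = sin(π/88) ≈ 0.03569.
ω* = 2/(1+0.03569) = 1.9311
[ρ_SOR] ω* − 1 = 0.9311.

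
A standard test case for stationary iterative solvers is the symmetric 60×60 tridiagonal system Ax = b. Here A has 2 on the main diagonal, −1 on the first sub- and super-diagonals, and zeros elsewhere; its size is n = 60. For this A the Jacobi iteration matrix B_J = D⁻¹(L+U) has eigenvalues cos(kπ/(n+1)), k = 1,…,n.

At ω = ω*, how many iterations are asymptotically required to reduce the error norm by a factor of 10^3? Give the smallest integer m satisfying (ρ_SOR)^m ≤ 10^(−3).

m = 68

spectrum of D⁻¹(L+U) = {cos(kπ/61) : 1≤k≤60}; ρ_J = cos(π/61) = 0.9986741.
√(1 − cos²(π/61)) = sin(π/61) ≈ 0.0514788.
ω* = 2 / (1 + 0.0514788) = 2 / 1.0514788 ≈ 1.9020830.
ρ(B_{ω*}) = ω*−1 = 0.9020830
Need (0.9020830)^m ≤ 10^(−3): m ≥ 3·ln10/|ln 0.9020830| = 6.90776/0.103049 = 67.034 ⇒ m = 68.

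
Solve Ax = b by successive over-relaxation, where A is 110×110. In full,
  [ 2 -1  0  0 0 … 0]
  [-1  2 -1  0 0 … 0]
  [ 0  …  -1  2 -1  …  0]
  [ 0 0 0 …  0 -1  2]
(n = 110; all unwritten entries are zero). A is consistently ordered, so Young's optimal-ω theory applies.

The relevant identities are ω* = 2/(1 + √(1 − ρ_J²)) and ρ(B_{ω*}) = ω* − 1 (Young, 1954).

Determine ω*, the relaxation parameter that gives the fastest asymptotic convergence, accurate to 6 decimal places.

ω* = 1.944960

ρ_J = max_k |cos(kπ/111)| = cos(π/111) = 0.999600
1 − cos²(π/111) = sin²(π/111) ⇒ √(1−ρ_J²) = sin(π/111) = 0.0282989.
ω* = 2/(1 + 0.0282989) = 2/1.0282989 = 1.944960.
ρ_SOR = ω* − 1 = 1.944960 − 1 = 0.944960.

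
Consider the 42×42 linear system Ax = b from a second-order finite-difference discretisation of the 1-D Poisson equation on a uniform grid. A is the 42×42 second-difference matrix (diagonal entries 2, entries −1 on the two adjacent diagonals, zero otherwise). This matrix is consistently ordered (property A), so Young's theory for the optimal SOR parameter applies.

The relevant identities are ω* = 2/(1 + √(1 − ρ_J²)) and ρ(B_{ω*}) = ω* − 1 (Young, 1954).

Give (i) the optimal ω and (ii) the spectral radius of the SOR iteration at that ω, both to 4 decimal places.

ω* = 1.8639, ρ_SOR = 0.8639

ρ_J = max_k |cos(kπ/43)| = cos(π/43) = 0.9973
√(1−ρ_J²) simplifies to sin(π/43) = 0.07300.
ω* = 2/(1+0.07300) = 1.8639
ρ_SOR = ω* − 1 ≈ 0.8639.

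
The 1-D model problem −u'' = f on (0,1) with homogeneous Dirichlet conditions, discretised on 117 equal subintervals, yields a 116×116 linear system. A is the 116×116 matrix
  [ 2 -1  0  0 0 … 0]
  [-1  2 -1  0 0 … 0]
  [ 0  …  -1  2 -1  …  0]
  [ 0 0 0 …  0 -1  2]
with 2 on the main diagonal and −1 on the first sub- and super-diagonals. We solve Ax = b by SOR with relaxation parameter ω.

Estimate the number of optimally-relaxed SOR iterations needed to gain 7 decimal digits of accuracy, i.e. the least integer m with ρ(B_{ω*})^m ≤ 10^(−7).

m = 301

ρ_J = max_k |cos(kπ/117)| = cos(π/117) = 0.9996395
√(1 − cos²(π/117)) = sin(π/117) ≈ 0.0268480.
Young: ω* = 2/(1+√(1−ρ_J²)) = 2/(1+0.0268480) = 2/1.0268480 = 1.9477079.
ρ_SOR = ω* − 1 ≈ 0.9477079.
For 7 digits: m = 7·ln10 / (−ln 0.9477079) = 16.1181/0.0537089 = 300.101; round up → m = 301.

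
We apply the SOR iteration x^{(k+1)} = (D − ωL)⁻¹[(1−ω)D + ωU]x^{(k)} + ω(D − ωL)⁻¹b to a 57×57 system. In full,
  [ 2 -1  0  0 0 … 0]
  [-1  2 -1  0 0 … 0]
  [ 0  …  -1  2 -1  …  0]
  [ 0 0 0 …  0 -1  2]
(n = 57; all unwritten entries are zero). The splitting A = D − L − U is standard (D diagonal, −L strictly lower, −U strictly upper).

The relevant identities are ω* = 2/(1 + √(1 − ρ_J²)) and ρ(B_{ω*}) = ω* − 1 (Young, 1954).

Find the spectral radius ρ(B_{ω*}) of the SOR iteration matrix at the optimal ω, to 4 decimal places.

With n=57, ρ(Jacobi) = cos(π/58) = 0.9985.
root = sin(π/58) = 0.05414  (since 1−cos² = sin²).
Young: ω* = 2/(1+√(1−ρ_J²)) = 2/(1+0.05414) = 2/1.05414 = 1.8973.
and ρ(B_{ω*}) = 1.8973 − 1 = 0.8973.

ρ_SOR = 0.8973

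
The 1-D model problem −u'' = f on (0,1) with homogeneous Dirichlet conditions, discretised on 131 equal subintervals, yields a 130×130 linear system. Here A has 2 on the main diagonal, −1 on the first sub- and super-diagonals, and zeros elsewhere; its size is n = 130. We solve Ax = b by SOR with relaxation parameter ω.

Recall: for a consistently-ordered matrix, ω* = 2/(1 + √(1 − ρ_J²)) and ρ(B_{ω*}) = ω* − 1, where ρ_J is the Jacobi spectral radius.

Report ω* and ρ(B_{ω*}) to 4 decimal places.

ω* = 1.9532, ρ_SOR = 0.9532

[ρ_J] n=130: ρ(B_J) = cos(π/(n+1)) = cos(π/131) = 0.9997.
√(1−ρ_J²) simplifies to sin(π/131) = 0.02398.
ω* = 2/(1+0.02398) = 1.9532
and ρ(B_{ω*}) = 1.9532 − 1 = 0.9532.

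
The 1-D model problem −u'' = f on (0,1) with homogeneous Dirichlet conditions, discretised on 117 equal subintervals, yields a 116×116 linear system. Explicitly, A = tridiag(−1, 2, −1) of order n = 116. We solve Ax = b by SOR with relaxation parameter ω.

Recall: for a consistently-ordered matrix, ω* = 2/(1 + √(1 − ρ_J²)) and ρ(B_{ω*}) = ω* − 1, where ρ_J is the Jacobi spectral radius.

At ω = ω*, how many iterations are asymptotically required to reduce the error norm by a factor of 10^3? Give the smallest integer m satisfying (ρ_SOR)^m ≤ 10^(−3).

m = 129

[ρ_J] n=116: ρ(B_J) = cos(π/(n+1)) = cos(π/117) = 0.9996395.
root = sin(π/117) = 0.0268480  (since 1−cos² = sin²).
ω* = 2 / (1 + 0.0268480) = 2 / 1.0268480 ≈ 1.9477079.
Hence ρ(B_{ω*}) = 1.9477079 − 1 = 0.9477079.
3·ln10 = 6.90776; −ln(0.9477079) = 0.0537089; m = ⌈6.90776/0.0537089⌉ = ⌈128.615⌉ = 129.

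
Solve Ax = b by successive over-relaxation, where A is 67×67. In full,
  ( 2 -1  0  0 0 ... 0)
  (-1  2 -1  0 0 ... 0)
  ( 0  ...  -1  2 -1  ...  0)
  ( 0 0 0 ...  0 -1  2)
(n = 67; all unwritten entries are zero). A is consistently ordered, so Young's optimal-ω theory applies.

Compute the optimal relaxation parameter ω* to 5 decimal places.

ω* = 1.91171

B_J for the 67×67 system has eigenvalues cos(kπ/68); ρ_J = cos(π/68) = 0.99893.
√(1−ρ_J²) = |sin(π/68)| = 0.046183
[ω*] 2 ÷ (1 + 0.046183) = 2 ÷ 1.046183 = 1.91171.
At ω = 1.91171 every |λ(B_ω)| = ω−1, so ρ_SOR = 0.91171.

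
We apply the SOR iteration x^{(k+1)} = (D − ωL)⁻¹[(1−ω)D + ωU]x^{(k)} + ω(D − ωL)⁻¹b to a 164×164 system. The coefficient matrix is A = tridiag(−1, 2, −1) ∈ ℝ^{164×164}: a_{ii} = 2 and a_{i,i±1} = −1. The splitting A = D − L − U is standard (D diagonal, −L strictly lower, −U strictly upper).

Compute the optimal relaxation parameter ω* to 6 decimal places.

ρ_J = max_k |cos(kπ/165)| = cos(π/165) = 0.999819
√(1 − cos²(π/165)) = sin(π/165) ≈ 0.0190388.
ω* = 2/(1+0.0190388) = 1.962634
Hence ρ(B_{ω*}) = 1.962634 − 1 = 0.962634.

ω* = 1.962634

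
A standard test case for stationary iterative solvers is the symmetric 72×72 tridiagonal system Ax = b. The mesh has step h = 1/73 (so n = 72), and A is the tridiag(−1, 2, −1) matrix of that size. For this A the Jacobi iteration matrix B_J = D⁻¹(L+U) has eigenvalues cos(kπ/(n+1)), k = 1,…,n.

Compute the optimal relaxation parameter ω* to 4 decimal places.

B_J for the 72×72 system has eigenvalues cos(kπ/73); ρ_J = cos(π/73) = 0.9991.
√(1 − cos²(π/73)) = sin(π/73) ≈ 0.04302.
ω* = 2/(1 + 0.04302) = 2/1.04302 = 1.9175.
and ρ(B_{ω*}) = 1.9175 − 1 = 0.9175.

ω* = 1.9175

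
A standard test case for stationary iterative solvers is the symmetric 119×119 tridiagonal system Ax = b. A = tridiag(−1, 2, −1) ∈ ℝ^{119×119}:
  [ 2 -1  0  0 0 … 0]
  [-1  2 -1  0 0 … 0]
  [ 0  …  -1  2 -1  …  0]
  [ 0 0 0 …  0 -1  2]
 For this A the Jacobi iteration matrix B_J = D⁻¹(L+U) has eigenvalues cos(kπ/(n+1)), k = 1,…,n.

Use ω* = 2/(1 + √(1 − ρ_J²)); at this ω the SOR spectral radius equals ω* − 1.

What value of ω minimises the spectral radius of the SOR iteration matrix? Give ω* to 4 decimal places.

B_J for the 119×119 system has eigenvalues cos(kπ/120); ρ_J = cos(π/120) = 0.9997.
root = sin(π/120) = 0.02618  (since 1−cos² = sin²).
ω* = 2 / (1 + 0.02618) = 2 / 1.02618 ≈ 1.9490.
and ρ(B_{ω*}) = 1.9490 − 1 = 0.9490.

ω* = 1.9490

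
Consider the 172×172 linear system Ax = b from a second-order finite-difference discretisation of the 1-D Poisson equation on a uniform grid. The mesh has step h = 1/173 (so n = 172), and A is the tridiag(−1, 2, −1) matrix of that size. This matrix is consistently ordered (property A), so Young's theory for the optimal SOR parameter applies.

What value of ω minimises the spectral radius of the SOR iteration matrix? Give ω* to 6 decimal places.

ω* = 1.964331

½·tridiag(1,0,1) at n=172: λ_k = cos(kπ/173); max |λ| at k=1 ⇒ ρ_J = cos(π/173) ≈ 0.999835.
√(1−ρ_J²) = |sin(π/173)| = 0.0181585
Then 2/(1+√(1−ρ_J²)) = 2/(1+0.0181585); ω* = 2/1.0181585 = 1.964331.
and ρ(B_{ω*}) = 1.964331 − 1 = 0.964331.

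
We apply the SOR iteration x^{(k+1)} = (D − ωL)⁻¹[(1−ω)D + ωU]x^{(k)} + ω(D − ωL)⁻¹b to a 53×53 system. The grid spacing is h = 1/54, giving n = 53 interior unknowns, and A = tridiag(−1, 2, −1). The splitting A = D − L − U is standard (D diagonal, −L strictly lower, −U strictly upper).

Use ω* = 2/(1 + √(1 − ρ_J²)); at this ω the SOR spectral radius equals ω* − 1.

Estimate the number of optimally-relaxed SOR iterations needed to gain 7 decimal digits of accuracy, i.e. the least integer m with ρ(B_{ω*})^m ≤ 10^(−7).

ρ_J = max_k |cos(kπ/54)| = cos(π/54) = 0.9983082
√(1−ρ_J²) simplifies to sin(π/54) = 0.0581448.
ω* = 2/(1 + 0.0581448) = 2/1.0581448 = 1.8901005.
and ρ(B_{ω*}) = 1.8901005 − 1 = 0.8901005.
ρ_SOR^m ≤ 10^(−7) ⇔ m ≥ 7·ln10/(−ln 0.8901005) = 16.1181/0.116421 = 138.447; m = ⌈138.447⌉ = 139.

m = 139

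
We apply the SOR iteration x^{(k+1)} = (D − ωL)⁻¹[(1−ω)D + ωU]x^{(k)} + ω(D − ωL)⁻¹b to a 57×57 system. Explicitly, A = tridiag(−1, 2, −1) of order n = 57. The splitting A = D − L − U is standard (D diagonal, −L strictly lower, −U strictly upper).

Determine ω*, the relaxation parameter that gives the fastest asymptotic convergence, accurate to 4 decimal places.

ω* = 1.8973

½·tridiag(1,0,1) at n=57: λ_k = cos(kπ/58); max |λ| at k=1 ⇒ ρ_J = cos(π/58) ≈ 0.9985.
√(1 − cos²(π/58)) = sin(π/58) ≈ 0.05414.
ω* = 2 / (1 + 0.05414) = 2 / 1.05414 ≈ 1.8973.
ρ_SOR = ω* − 1 ≈ 0.8973.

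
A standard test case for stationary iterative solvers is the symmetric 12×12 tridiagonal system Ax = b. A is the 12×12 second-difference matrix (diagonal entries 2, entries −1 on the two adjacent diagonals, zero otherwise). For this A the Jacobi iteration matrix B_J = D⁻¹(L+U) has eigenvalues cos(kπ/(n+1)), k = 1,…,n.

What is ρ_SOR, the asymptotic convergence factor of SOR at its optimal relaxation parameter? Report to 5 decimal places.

½·tridiag(1,0,1) at n=12: λ_k = cos(kπ/13); max |λ| at k=1 ⇒ ρ_J = cos(π/13) ≈ 0.97094.
root = sin(π/13) = 0.239316  (since 1−cos² = sin²).
ω* = 2/(1+0.239316) = 1.61379
ρ_SOR = ω* − 1 ≈ 0.61379.

ρ_SOR = 0.61379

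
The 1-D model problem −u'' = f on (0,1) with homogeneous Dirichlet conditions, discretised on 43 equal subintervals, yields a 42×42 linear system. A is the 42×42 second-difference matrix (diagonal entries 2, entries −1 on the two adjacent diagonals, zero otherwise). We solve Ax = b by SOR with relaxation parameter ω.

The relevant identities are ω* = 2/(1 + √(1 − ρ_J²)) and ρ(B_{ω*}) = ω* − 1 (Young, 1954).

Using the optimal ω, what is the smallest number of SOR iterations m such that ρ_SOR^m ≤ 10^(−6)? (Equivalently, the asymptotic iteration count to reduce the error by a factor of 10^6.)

m = 95

spectrum of D⁻¹(L+U) = {cos(kπ/43) : 1≤k≤42}; ρ_J = cos(π/43) = 0.9973323.
√(1−ρ_J²) simplifies to sin(π/43) = 0.0729953.
ω* = 2 / (1 + 0.0729953) = 2 / 1.0729953 ≈ 1.8639411.
ρ_SOR = ω* − 1 ≈ 0.8639411.
For 6 digits: m = 6·ln10 / (−ln 0.8639411) = 13.8155/0.146251 = 94.464; round up → m = 95.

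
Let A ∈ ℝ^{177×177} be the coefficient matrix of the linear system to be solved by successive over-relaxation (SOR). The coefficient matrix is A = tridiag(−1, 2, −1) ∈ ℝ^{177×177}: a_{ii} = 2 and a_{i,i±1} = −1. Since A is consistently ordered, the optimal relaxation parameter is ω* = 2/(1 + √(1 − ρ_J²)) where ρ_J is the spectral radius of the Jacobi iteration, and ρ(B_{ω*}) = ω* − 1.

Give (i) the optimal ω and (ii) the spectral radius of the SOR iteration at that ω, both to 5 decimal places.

ω* = 1.96532, ρ_SOR = 0.96532

n=177: λ(B_J) = 1 − λ(A)/2 = cos(kπ/178); k=1 gives ρ_J = 0.99984.
1 − cos²(π/178) = sin²(π/178) ⇒ √(1−ρ_J²) = sin(π/178) = 0.017648.
ω* = 2 / (1 + 0.017648) = 2 / 1.017648 ≈ 1.96532.
Hence ρ(B_{ω*}) = 1.96532 − 1 = 0.96532.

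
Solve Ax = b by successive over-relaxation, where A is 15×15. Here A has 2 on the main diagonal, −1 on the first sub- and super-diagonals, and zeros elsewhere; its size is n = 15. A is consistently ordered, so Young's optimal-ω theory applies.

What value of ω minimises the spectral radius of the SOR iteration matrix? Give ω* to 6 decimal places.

spectrum of D⁻¹(L+U) = {cos(kπ/16) : 1≤k≤15}; ρ_J = cos(π/16) = 0.980785.
√(1 − cos²(π/16)) = sin(π/16) ≈ 0.1950903.
So ω* = 2/1.1950903 = 1.673514 (Young).
ρ_SOR = ω* − 1 ≈ 0.673514.

ω* = 1.673514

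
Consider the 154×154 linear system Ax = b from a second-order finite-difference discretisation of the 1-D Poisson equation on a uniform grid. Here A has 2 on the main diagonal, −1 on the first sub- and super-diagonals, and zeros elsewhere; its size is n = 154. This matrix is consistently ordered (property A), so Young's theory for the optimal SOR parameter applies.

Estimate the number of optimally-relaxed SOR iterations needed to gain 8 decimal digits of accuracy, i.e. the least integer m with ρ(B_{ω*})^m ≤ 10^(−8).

m = 455

B_J for the 154×154 system has eigenvalues cos(kπ/155); ρ_J = cos(π/155) = 0.9997946.
√(1 − cos²(π/155)) = sin(π/155) ≈ 0.0202670.
ω* = 2/(1+0.0202670) = 1.9602712
ρ_SOR = ω* − 1 ≈ 0.9602712.
(0.9602712)^m ≤ 10^{−8}  ⇒  m·ln(0.9602712) ≤ −8·ln10  ⇒  m ≥ 454.389  ⇒  m = 455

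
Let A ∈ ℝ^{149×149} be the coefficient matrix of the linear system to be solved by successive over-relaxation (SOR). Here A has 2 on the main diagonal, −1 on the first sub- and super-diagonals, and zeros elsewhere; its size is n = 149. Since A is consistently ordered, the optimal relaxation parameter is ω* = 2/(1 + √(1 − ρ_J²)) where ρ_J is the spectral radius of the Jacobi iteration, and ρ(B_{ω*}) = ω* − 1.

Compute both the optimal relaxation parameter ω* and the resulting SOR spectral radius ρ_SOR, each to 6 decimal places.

With n=149, ρ(Jacobi) = cos(π/150) = 0.999781.
√(1−ρ_J²) simplifies to sin(π/150) = 0.0209424.
Then 2/(1+√(1−ρ_J²)) = 2/(1+0.0209424); ω* = 2/1.0209424 = 1.958974.
Hence ρ(B_{ω*}) = 1.958974 − 1 = 0.958974.

ω* = 1.958974, ρ_SOR = 0.958974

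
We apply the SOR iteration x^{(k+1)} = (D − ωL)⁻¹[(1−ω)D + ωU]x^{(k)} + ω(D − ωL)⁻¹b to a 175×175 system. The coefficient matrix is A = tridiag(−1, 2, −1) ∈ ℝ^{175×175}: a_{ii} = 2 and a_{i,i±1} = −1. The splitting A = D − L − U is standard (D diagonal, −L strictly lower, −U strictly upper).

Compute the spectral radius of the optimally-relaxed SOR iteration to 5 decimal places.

ρ_SOR = 0.96493

½·tridiag(1,0,1) at n=175: λ_k = cos(kπ/176); max |λ| at k=1 ⇒ ρ_J = cos(π/176) ≈ 0.99984.
root = sin(π/176) = 0.017849  (since 1−cos² = sin²).
ω* = 2/(1+0.017849) = 1.96493
ρ(B_{ω*}) = ω*−1 = 0.96493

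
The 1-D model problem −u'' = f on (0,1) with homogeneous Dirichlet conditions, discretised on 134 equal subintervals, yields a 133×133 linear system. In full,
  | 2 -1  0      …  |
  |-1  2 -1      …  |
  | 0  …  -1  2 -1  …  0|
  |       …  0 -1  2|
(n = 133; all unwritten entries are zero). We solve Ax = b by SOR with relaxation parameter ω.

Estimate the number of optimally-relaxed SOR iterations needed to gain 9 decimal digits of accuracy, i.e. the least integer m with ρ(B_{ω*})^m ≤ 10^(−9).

m = 442

spectrum of D⁻¹(L+U) = {cos(kπ/134) : 1≤k≤133}; ρ_J = cos(π/134) = 0.9997252.
root = sin(π/134) = 0.0234426  (since 1−cos² = sin²).
ω* = 2 / (1 + 0.0234426) = 2 / 1.0234426 ≈ 1.9541887.
[ρ_SOR] ω* − 1 = 0.9541887.
m ≥ 9·ln10 / (−ln 0.9541887) = 441.920; smallest integer m = 442.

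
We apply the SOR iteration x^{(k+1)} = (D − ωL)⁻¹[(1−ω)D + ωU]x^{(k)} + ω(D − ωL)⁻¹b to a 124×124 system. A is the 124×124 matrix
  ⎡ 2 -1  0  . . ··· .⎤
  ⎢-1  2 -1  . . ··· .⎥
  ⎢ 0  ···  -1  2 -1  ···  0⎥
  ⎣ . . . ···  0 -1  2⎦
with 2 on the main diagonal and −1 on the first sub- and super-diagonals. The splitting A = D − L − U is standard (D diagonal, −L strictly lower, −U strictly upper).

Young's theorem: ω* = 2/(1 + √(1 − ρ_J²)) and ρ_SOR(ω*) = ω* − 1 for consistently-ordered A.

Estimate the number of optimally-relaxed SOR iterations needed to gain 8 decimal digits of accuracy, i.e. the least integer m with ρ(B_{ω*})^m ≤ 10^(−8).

With n=124, ρ(Jacobi) = cos(π/125) = 0.9996842.
√(1−ρ_J²) simplifies to sin(π/125) = 0.0251301.
ω* = 2 / (1 + 0.0251301) = 2 / 1.0251301 ≈ 1.9509719.
ρ_SOR = ω* − 1 = 1.9509719 − 1 = 0.9509719.
m ≥ 8·ln10 / (−ln 0.9509719) = 366.429; smallest integer m = 367.

m = 367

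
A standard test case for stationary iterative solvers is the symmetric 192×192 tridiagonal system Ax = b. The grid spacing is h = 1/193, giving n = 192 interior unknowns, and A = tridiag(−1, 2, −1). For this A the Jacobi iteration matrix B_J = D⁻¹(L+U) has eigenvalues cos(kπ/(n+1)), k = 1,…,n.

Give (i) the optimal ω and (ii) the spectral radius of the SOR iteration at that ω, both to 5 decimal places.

ω* = 1.96797, ρ_SOR = 0.96797

B_J for the 192×192 system has eigenvalues cos(kπ/193); ρ_J = cos(π/193) = 0.99987.
√(1 − cos²(π/193)) = sin(π/193) ≈ 0.016277.
ω* = 2/(1 + 0.016277) = 2/1.016277 = 1.96797.
Hence ρ(B_{ω*}) = 1.96797 − 1 = 0.96797.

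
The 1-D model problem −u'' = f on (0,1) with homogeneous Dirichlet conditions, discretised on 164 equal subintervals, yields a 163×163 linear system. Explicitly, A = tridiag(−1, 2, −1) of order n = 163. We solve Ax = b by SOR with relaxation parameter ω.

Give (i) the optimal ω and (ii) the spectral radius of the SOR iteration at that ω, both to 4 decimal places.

B_J for the 163×163 system has eigenvalues cos(kπ/164); ρ_J = cos(π/164) = 0.9998.
root = sin(π/164) = 0.01915  (since 1−cos² = sin²).
[ω*] 2 ÷ (1 + 0.01915) = 2 ÷ 1.01915 = 1.9624.
At ω = 1.9624 every |λ(B_ω)| = ω−1, so ρ_SOR = 0.9624.

ω* = 1.9624, ρ_SOR = 0.9624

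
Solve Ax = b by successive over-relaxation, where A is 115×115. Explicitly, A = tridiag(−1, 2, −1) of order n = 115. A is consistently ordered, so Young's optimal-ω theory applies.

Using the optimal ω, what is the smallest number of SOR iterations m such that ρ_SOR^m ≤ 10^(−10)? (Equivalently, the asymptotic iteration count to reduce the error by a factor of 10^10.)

With n=115, ρ(Jacobi) = cos(π/116) = 0.9996333.
1 − cos²(π/116) = sin²(π/116) ⇒ √(1−ρ_J²) = sin(π/116) = 0.0270794.
ω* = 2/(1+0.0270794) = 1.9472691
ρ_SOR = ω* − 1 ≈ 0.9472691.
(0.9472691)^m ≤ 10^{−10}  ⇒  m·ln(0.9472691) ≤ −10·ln10  ⇒  m ≥ 425.051  ⇒  m = 426

m = 426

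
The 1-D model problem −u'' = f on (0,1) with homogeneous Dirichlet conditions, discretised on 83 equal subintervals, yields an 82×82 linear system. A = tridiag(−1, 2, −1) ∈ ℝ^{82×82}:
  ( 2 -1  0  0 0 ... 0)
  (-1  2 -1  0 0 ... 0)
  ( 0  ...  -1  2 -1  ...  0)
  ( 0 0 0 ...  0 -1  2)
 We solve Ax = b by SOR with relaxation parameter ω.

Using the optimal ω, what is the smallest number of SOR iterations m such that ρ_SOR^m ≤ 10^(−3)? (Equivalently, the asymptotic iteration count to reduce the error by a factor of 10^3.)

[ρ_J] n=82: ρ(B_J) = cos(π/(n+1)) = cos(π/83) = 0.9992838.
1 − cos²(π/83) = sin²(π/83) ⇒ √(1−ρ_J²) = sin(π/83) = 0.0378415.
ω* = 2/(1+0.0378415) = 1.9270765
At ω = 1.9270765 every |λ(B_ω)| = ω−1, so ρ_SOR = 0.9270765.
ρ_SOR^m ≤ 10^(−3) ⇔ m ≥ 3·ln10/(−ln 0.9270765) = 6.90776/0.0757192 = 91.229; m = ⌈91.229⌉ = 92.

m = 92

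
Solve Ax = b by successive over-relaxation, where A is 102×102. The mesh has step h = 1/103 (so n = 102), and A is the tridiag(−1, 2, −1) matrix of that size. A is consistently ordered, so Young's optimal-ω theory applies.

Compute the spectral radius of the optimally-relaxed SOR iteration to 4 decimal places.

ρ_SOR = 0.9408

With n=102, ρ(Jacobi) = cos(π/103) = 0.9995.
1 − cos²(π/103) = sin²(π/103) ⇒ √(1−ρ_J²) = sin(π/103) = 0.03050.
ω* = 2/(1 + 0.03050) = 2/1.03050 = 1.9408.
ρ_SOR = ω* − 1 ≈ 0.9408.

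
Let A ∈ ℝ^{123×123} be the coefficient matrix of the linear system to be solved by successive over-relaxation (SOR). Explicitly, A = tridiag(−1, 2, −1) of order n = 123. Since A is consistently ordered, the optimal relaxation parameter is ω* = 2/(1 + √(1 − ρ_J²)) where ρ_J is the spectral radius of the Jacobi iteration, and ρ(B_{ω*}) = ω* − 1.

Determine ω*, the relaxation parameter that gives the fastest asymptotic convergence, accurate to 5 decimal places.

ω* = 1.95059

B_J for the 123×123 system has eigenvalues cos(kπ/124); ρ_J = cos(π/124) = 0.99968.
√(1−ρ_J²) = |sin(π/124)| = 0.025333
[ω*] 2 ÷ (1 + 0.025333) = 2 ÷ 1.025333 = 1.95059.
and ρ(B_{ω*}) = 1.95059 − 1 = 0.95059.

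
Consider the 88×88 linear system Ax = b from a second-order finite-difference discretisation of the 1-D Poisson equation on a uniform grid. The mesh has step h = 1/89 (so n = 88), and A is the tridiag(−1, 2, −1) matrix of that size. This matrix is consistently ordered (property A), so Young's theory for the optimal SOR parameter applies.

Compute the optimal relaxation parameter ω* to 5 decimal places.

[ρ_J] n=88: ρ(B_J) = cos(π/(n+1)) = cos(π/89) = 0.99938.
√(1 − cos²(π/89)) = sin(π/89) ≈ 0.035291.
So ω* = 2/1.035291 = 1.93182 (Young).
ρ_SOR = ω* − 1 = 1.93182 − 1 = 0.93182.

ω* = 1.93182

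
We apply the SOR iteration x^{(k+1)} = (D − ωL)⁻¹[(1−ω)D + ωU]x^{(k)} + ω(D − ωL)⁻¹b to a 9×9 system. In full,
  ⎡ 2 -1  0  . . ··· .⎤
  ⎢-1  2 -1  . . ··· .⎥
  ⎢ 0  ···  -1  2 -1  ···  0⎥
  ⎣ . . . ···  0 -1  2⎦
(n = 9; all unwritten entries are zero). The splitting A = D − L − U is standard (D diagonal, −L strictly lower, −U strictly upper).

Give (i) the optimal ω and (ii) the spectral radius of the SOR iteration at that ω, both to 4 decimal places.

B_J for the 9×9 system has eigenvalues cos(kπ/10); ρ_J = cos(π/10) = 0.9511.
√(1 − cos²(π/10)) = sin(π/10) ≈ 0.30902.
ω* = 2 / (1 + 0.30902) = 2 / 1.30902 ≈ 1.5279.
ρ_SOR = ω* − 1 ≈ 0.5279.

ω* = 1.5279, ρ_SOR = 0.5279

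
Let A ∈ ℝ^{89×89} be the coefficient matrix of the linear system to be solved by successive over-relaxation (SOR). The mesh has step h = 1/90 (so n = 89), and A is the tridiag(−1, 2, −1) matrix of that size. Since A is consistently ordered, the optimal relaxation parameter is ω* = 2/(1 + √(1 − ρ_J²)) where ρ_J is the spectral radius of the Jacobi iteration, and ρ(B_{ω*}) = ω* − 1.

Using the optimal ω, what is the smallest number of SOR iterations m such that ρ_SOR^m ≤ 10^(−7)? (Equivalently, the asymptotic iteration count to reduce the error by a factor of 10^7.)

m = 231

ρ_J = max_k |cos(kπ/90)| = cos(π/90) = 0.9993908
1 − cos²(π/90) = sin²(π/90) ⇒ √(1−ρ_J²) = sin(π/90) = 0.0348995.
Then 2/(1+√(1−ρ_J²)) = 2/(1+0.0348995); ω* = 2/1.0348995 = 1.9325548.
[ρ_SOR] ω* − 1 = 0.9325548.
(0.9325548)^m ≤ 10^{−7}  ⇒  m·ln(0.9325548) ≤ −7·ln10  ⇒  m ≥ 230.828  ⇒  m = 231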